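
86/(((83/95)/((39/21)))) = 106210/581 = 182.81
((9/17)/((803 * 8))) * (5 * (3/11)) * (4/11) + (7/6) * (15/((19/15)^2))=6503872680/596289331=10.91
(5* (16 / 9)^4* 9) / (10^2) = 16384 / 3645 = 4.49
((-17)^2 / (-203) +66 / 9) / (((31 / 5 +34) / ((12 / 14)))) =35990 / 285621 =0.13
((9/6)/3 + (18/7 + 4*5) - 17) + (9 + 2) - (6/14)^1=233/14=16.64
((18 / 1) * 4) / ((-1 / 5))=-360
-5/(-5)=1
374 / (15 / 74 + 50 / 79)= 2186404 / 4885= 447.58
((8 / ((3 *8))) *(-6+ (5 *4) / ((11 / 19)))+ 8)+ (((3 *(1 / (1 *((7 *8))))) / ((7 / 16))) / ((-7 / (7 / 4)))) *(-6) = 28619 / 1617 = 17.70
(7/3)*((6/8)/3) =7/12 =0.58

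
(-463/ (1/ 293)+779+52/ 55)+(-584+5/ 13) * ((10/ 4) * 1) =-194963473/ 1430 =-136338.09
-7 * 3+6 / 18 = -62 / 3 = -20.67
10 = 10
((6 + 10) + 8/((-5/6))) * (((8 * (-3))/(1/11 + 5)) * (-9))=9504/35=271.54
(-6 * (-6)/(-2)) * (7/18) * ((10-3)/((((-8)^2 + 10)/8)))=-196/37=-5.30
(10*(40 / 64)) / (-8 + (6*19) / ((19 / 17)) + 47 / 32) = 40 / 611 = 0.07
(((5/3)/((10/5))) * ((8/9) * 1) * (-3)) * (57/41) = -3.09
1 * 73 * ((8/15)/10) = 292/75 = 3.89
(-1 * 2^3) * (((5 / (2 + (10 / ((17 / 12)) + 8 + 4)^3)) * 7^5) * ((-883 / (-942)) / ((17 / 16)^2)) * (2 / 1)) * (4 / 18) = -516689668096 / 14421946995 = -35.83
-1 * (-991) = 991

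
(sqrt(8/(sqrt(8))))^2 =2.83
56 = 56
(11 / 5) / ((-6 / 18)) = -33 / 5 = -6.60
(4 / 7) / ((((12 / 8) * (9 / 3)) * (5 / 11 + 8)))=0.02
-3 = -3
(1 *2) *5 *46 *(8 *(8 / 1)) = 29440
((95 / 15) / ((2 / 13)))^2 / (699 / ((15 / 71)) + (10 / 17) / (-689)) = 3572992085 / 6975651924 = 0.51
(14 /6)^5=69.16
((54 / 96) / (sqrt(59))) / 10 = 9* sqrt(59) / 9440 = 0.01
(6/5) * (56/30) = 2.24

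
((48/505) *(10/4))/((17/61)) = 1464/1717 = 0.85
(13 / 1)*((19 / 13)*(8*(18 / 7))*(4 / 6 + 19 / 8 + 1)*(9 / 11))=99522 / 77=1292.49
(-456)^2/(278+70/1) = 17328/29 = 597.52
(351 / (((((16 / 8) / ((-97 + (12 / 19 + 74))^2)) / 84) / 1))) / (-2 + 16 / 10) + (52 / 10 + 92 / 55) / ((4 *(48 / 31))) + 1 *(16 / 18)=-105445829071823 / 5718240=-18440259.43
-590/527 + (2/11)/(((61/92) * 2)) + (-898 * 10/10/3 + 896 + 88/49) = 31058033276/51981699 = 597.48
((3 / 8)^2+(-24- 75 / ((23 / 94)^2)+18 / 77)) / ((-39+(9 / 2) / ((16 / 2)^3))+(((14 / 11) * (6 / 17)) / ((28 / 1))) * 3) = 301682043792 / 9204587833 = 32.78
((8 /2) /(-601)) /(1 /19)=-76 /601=-0.13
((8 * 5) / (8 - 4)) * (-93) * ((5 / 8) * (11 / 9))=-710.42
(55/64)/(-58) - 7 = -26039/3712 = -7.01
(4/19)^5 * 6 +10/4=12392783/4952198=2.50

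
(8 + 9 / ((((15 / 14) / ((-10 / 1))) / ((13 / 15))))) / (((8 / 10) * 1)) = -81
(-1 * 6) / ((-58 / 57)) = 171 / 29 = 5.90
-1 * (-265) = 265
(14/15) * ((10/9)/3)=28/81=0.35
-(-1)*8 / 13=8 / 13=0.62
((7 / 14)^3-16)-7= -183 / 8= -22.88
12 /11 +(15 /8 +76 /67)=24175 /5896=4.10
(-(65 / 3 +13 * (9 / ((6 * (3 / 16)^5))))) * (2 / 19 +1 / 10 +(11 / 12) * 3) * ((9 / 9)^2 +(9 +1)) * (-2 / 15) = 84216565147 / 230850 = 364810.77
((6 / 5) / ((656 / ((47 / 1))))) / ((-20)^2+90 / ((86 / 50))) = 6063 / 31898000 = 0.00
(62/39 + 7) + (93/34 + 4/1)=20321/1326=15.33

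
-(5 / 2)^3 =-125 / 8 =-15.62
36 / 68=9 / 17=0.53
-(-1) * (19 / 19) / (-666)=-1 / 666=-0.00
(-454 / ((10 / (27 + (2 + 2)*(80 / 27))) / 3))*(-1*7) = 37041.36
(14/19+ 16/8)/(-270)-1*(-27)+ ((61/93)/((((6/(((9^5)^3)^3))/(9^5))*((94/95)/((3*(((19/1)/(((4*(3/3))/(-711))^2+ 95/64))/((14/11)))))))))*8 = 17266745527690630230082725989153364196294501605121246094431258949/1256368468140765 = 13743377015218153154521500000000000000000000000000.00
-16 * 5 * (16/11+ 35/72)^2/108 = -11811845/4234032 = -2.79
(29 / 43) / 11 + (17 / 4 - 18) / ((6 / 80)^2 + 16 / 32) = -10382539 / 382657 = -27.13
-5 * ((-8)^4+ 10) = -20530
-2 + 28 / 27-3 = -107 / 27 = -3.96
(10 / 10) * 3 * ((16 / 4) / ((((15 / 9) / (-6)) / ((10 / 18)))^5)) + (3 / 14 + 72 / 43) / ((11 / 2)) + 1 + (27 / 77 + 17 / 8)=-10070233 / 26488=-380.18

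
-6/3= -2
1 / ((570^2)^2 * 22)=1 / 2322320220000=0.00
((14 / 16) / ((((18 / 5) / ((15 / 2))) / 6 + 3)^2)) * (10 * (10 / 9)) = 15625 / 15246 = 1.02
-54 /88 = -27 /44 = -0.61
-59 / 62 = -0.95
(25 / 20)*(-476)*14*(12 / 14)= -7140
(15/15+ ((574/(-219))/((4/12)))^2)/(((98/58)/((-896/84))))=-396.62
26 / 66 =13 / 33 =0.39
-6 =-6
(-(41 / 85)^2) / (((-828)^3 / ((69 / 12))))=1681 / 713281593600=0.00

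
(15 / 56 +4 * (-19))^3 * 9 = -686510725689 / 175616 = -3909158.20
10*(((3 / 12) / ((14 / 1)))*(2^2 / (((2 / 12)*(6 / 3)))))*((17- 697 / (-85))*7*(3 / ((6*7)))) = 27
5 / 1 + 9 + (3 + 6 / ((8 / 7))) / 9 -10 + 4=107 / 12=8.92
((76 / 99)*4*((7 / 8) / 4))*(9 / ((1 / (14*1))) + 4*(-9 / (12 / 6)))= 798 / 11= 72.55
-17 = -17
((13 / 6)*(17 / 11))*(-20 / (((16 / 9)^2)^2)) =-2416635 / 360448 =-6.70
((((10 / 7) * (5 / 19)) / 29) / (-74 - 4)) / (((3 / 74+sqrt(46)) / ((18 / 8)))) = 8325 / 25259732134 - 102675 * sqrt(46) / 12629866067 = -0.00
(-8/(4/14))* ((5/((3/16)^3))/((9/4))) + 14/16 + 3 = -18342547/1944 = -9435.47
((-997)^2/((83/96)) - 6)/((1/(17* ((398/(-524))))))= -161410315089/10873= -14845057.95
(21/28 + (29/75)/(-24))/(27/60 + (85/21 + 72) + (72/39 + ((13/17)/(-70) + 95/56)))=0.01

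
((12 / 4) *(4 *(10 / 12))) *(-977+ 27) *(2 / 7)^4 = -152000 / 2401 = -63.31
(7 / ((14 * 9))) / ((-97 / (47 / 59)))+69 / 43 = 7105945 / 4429602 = 1.60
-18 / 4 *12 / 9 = -6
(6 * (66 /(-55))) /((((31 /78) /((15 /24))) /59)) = -20709 /31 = -668.03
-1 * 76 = -76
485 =485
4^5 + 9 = 1033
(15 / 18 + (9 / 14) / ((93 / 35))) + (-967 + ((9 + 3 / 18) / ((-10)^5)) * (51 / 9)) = -10779725797 / 11160000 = -965.93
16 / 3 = 5.33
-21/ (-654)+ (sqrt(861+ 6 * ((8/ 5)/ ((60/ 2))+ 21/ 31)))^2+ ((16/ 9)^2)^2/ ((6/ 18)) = 330838255193/ 369493650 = 895.38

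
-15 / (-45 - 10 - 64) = 15 / 119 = 0.13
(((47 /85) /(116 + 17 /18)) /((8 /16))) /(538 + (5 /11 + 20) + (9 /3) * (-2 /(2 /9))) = 9306 /522997775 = 0.00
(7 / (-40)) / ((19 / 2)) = -7 / 380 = -0.02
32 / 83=0.39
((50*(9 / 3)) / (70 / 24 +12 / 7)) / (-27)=-1400 / 1167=-1.20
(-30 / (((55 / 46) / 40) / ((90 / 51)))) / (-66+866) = -414 / 187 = -2.21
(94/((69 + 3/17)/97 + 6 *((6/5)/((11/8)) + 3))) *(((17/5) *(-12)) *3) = -173916732/362017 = -480.41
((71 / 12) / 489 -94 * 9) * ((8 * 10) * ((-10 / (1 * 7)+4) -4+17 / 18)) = 3028196770 / 92421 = 32765.25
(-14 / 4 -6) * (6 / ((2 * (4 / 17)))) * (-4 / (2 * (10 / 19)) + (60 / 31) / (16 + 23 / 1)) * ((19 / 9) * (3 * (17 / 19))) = 41495487 / 16120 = 2574.16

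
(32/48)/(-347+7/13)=-13/6756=-0.00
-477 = -477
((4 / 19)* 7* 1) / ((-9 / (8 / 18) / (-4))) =448 / 1539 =0.29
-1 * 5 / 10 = -1 / 2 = -0.50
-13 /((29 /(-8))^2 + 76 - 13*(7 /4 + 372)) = 832 /305255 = 0.00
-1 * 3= -3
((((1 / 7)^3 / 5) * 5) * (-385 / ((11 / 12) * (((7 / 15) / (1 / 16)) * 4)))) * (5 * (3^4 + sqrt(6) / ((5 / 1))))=-91125 / 5488- 225 * sqrt(6) / 5488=-16.70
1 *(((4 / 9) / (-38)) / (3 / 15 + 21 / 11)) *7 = -385 / 9918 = -0.04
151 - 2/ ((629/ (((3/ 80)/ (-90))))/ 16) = 7123426/ 47175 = 151.00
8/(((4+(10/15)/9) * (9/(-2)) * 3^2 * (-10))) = 4/825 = 0.00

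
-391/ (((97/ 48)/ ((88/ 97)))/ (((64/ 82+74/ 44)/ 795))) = -55578304/ 102228785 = -0.54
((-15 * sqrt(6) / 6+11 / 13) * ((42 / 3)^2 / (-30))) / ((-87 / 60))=4312 / 1131 - 980 * sqrt(6) / 87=-23.78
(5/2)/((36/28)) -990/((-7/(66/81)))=117.18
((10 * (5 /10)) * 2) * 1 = 10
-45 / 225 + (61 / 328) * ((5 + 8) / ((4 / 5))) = 2.82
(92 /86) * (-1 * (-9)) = 414 /43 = 9.63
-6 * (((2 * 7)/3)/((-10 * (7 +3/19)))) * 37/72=4921/24480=0.20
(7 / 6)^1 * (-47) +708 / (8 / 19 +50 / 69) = 2537485 / 4506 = 563.13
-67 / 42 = -1.60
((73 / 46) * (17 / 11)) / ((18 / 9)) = 1241 / 1012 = 1.23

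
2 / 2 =1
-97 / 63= -1.54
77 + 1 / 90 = 6931 / 90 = 77.01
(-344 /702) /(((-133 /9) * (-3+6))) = 172 /15561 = 0.01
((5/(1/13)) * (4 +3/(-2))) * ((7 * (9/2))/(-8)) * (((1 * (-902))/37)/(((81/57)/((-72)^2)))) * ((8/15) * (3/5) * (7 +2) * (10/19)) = 3191348160/37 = 86252652.97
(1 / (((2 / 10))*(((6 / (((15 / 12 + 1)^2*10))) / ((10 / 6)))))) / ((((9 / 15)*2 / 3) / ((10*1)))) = 28125 / 16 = 1757.81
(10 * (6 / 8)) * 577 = 8655 / 2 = 4327.50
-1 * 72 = -72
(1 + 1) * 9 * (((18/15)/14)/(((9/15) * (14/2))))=18/49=0.37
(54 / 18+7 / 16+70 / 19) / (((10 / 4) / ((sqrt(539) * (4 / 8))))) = 3031 * sqrt(11) / 304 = 33.07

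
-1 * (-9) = 9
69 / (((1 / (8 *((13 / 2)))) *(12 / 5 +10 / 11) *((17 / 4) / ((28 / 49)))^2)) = 1943040 / 99127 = 19.60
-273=-273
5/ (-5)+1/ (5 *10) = -49/ 50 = -0.98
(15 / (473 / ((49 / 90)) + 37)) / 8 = 0.00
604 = 604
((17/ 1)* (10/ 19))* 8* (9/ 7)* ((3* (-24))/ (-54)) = 16320/ 133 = 122.71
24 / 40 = 3 / 5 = 0.60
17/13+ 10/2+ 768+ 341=14499/13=1115.31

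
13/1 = 13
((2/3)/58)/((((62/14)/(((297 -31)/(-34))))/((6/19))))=-98/15283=-0.01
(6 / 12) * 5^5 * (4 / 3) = 6250 / 3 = 2083.33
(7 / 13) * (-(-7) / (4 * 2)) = 0.47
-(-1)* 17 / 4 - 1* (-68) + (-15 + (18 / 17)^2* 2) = 68773 / 1156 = 59.49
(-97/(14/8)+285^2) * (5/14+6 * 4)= 193751767/98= 1977058.85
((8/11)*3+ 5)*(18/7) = 1422/77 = 18.47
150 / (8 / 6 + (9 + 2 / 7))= 14.13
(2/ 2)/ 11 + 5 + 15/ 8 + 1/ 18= 5561/ 792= 7.02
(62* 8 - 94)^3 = 64964808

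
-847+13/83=-70288/83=-846.84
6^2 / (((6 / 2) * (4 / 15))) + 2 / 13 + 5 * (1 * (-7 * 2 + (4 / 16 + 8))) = 853 / 52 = 16.40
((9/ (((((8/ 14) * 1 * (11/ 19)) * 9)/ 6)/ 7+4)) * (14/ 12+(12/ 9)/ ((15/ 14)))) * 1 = 202027/ 37900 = 5.33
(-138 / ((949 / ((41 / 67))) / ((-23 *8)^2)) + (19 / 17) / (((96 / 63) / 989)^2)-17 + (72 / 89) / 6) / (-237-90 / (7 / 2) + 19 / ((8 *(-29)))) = -9354231929845978679 / 5255269465177472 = -1779.97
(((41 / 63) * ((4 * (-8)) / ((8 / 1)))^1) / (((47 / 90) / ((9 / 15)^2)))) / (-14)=1476 / 11515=0.13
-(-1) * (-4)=-4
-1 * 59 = -59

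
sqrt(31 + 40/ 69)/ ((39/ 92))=13.26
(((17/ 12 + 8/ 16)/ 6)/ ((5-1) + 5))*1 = 23/ 648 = 0.04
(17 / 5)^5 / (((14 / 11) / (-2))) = -15618427 / 21875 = -713.99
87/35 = 2.49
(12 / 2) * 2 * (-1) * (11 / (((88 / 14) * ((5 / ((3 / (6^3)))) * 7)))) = -1 / 120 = -0.01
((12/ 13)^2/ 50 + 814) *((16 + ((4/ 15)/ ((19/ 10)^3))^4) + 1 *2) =11098416035347788214709836/ 757451698177416948225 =14652.31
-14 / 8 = -1.75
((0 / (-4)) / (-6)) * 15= 0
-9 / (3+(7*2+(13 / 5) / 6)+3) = -270 / 613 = -0.44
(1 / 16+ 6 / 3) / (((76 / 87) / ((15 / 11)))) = 3915 / 1216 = 3.22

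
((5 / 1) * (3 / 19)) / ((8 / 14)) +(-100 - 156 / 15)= -41427 / 380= -109.02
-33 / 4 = -8.25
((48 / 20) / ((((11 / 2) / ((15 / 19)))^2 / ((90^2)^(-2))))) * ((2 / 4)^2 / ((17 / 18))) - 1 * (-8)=40099158001 / 5012394750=8.00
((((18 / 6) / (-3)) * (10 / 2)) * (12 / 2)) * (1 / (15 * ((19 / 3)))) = -6 / 19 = -0.32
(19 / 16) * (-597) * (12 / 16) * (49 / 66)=-555807 / 1408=-394.75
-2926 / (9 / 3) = -2926 / 3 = -975.33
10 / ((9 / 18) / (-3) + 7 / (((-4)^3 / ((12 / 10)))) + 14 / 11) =10.26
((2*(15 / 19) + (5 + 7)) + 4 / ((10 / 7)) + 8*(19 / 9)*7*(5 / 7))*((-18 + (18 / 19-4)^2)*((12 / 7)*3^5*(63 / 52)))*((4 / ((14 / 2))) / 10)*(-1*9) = 3545083294992 / 15604225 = 227187.40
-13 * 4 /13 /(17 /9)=-36 /17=-2.12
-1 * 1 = -1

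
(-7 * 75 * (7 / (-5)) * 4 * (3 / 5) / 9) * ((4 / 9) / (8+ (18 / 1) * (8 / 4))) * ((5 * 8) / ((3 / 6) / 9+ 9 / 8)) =12544 / 187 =67.08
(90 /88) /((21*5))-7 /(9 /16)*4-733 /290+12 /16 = -5179562 /100485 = -51.55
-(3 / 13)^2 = -9 / 169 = -0.05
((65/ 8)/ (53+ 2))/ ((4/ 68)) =221/ 88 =2.51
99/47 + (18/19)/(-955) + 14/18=22129286/7675335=2.88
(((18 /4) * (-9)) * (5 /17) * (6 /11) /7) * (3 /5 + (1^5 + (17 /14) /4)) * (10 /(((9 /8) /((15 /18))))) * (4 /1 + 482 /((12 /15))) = -145469025 /18326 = -7937.85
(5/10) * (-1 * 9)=-9/2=-4.50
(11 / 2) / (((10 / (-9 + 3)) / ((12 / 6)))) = -33 / 5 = -6.60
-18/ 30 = -3/ 5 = -0.60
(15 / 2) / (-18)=-5 / 12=-0.42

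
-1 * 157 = -157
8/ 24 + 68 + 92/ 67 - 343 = -54932/ 201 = -273.29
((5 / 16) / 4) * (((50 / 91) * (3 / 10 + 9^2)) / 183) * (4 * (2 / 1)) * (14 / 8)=6775 / 25376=0.27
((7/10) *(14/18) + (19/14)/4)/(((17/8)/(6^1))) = 262/105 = 2.50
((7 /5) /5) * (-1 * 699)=-4893 /25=-195.72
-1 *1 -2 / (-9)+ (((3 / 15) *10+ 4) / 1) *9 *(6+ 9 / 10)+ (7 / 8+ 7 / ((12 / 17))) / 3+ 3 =136231 / 360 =378.42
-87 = -87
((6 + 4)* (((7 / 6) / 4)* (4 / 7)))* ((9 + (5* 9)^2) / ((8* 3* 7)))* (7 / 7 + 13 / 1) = 565 / 2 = 282.50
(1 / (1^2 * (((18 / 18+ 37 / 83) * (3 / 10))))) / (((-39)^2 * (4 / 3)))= 83 / 73008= 0.00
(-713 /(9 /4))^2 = 8133904 /81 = 100418.57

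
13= 13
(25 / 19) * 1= 25 / 19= 1.32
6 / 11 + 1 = 17 / 11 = 1.55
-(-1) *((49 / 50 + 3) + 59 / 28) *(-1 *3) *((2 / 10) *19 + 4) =-142.44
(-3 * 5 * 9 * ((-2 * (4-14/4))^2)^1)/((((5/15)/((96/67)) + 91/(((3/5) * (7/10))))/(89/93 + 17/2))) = -5.89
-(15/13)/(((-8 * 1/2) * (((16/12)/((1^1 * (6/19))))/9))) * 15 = 18225/1976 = 9.22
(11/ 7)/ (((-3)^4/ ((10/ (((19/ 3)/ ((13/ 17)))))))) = 1430/ 61047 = 0.02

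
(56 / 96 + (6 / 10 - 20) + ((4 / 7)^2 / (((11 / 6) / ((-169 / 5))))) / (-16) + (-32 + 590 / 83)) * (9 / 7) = -348937707 / 6263180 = -55.71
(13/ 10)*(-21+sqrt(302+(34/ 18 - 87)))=-273/ 10+26*sqrt(122)/ 15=-8.15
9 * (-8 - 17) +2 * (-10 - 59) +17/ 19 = -6880/ 19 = -362.11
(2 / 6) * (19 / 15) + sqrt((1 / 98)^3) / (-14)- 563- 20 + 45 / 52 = -1361207 / 2340- sqrt(2) / 19208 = -581.71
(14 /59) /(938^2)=1 /3707914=0.00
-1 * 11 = -11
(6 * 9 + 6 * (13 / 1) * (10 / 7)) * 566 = 655428 / 7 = 93632.57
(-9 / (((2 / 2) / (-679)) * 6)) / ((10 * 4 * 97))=0.26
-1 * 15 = -15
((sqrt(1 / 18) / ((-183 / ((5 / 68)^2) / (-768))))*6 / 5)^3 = 0.00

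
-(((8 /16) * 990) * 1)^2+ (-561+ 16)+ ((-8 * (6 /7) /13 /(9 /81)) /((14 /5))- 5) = -156432355 /637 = -245576.70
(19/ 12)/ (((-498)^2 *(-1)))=-19/ 2976048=-0.00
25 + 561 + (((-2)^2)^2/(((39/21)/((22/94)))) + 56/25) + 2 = 9046716/15275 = 592.26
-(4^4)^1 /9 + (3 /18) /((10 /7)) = -5099 /180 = -28.33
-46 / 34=-23 / 17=-1.35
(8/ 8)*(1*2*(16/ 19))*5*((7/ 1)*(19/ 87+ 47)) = 4600960/ 1653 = 2783.40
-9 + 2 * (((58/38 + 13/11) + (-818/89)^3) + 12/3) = -228138868189/147338521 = -1548.40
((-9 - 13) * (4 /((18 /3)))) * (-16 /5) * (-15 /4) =-176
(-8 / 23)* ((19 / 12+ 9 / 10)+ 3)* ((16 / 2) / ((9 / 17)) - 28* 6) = 905408 / 3105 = 291.60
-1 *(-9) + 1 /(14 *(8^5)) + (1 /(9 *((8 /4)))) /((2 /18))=4358145 /458752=9.50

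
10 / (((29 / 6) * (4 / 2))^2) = 90 / 841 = 0.11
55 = 55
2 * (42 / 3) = 28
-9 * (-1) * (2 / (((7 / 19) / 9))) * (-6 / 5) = -18468 / 35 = -527.66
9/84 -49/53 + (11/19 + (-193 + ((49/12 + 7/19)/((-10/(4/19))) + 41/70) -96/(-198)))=-16994859997/88394460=-192.26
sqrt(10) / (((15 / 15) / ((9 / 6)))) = 3 * sqrt(10) / 2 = 4.74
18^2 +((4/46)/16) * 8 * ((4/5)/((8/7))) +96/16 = 75907/230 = 330.03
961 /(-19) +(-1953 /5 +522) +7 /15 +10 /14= 163594 /1995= 82.00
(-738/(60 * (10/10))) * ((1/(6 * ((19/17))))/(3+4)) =-697/2660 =-0.26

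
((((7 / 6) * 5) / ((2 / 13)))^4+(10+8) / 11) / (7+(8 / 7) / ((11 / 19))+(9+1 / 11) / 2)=3300172610861 / 21586176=152883.61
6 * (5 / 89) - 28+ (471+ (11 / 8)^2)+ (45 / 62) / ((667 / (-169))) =52415564469 / 117776192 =445.04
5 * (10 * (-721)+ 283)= -34635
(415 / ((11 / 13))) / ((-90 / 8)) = -4316 / 99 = -43.60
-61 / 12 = -5.08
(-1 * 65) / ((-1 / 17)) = 1105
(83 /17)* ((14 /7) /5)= 166 /85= 1.95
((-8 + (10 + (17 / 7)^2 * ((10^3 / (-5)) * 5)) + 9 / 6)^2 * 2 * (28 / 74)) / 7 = 333687609649 / 88837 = 3756178.28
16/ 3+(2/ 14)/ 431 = 5.33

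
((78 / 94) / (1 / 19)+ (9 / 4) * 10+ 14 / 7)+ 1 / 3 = 11449 / 282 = 40.60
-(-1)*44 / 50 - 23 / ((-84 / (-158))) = -44501 / 1050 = -42.38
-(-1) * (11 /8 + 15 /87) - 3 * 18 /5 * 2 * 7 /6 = -27437 /1160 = -23.65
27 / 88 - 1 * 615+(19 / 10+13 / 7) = -1881683 / 3080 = -610.94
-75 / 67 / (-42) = 25 / 938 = 0.03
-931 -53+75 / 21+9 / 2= -975.93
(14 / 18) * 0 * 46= 0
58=58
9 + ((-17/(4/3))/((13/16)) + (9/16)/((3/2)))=-657/104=-6.32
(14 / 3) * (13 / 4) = 91 / 6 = 15.17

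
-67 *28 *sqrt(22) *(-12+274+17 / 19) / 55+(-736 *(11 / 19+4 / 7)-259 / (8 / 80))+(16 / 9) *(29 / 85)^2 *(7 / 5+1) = -1874124 *sqrt(22) / 209-49528669658 / 14413875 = -45495.61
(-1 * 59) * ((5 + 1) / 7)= -354 / 7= -50.57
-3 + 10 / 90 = -26 / 9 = -2.89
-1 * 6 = -6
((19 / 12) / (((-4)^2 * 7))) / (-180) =-0.00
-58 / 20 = -29 / 10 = -2.90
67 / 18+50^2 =45067 / 18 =2503.72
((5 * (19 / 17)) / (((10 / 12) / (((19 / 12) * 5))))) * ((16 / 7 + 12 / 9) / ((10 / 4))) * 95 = 2606420 / 357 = 7300.90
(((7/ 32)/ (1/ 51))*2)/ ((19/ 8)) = 357/ 38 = 9.39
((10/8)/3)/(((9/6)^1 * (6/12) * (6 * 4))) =5/216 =0.02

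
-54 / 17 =-3.18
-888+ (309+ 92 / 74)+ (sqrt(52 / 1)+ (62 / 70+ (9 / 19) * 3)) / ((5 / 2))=-70965009 / 123025+ 4 * sqrt(13) / 5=-573.95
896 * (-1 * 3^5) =-217728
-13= -13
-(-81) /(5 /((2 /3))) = 54 /5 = 10.80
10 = 10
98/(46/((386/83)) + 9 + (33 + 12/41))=775474/412931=1.88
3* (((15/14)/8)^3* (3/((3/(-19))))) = -192375/1404928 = -0.14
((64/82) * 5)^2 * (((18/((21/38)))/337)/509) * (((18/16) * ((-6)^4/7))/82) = 4255027200/579289068757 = 0.01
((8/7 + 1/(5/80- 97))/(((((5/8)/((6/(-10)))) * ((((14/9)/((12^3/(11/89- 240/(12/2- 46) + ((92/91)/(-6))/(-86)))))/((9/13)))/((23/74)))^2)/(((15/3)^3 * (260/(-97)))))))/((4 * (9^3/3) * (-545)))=-1.05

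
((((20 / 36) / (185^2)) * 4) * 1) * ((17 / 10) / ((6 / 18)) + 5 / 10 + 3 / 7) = 844 / 2156175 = 0.00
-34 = -34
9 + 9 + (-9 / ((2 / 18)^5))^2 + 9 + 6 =282429536514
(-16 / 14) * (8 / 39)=-64 / 273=-0.23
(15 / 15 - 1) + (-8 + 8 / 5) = -32 / 5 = -6.40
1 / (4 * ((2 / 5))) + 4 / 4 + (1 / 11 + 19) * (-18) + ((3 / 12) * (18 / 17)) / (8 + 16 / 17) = -1143587 / 3344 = -341.98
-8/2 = -4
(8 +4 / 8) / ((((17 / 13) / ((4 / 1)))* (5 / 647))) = 16822 / 5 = 3364.40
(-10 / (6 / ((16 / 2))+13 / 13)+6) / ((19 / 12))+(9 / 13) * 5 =6297 / 1729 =3.64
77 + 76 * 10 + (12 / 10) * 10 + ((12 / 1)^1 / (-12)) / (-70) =59431 / 70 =849.01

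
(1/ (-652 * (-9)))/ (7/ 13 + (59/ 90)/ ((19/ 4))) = 1235/ 4902388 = 0.00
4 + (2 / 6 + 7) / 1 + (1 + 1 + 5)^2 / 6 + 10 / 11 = 449 / 22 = 20.41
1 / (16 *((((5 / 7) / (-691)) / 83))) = -401471 / 80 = -5018.39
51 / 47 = 1.09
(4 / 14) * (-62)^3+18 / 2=-476593 / 7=-68084.71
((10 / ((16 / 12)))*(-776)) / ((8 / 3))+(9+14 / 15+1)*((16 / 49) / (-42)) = -67376399 / 30870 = -2182.59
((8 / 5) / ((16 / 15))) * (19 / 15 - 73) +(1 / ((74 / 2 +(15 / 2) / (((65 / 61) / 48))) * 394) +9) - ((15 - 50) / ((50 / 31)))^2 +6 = -563.49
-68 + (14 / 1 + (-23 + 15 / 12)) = -303 / 4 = -75.75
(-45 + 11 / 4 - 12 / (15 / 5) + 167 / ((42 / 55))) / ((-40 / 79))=-228863 / 672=-340.57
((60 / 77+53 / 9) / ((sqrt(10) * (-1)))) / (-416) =4621 * sqrt(10) / 2882880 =0.01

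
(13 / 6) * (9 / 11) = 39 / 22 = 1.77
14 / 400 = 0.04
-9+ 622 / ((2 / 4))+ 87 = 1322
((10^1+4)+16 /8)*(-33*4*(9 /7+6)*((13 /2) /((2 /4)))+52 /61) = -85409792 /427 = -200022.93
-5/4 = -1.25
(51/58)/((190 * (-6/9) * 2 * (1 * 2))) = -0.00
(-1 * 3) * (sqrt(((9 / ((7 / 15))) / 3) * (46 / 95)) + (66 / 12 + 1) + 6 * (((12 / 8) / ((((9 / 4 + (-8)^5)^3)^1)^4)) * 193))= -1001903428057749383852838178700963740669942828731397730966448711 / 51379662977320481223222470702613525162561170704174233646887362 - 9 * sqrt(6118) / 133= -24.79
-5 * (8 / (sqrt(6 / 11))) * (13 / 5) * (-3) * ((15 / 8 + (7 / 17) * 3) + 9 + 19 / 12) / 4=72631 * sqrt(66) / 408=1446.22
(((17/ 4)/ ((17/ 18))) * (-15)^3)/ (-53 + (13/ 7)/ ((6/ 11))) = 306.23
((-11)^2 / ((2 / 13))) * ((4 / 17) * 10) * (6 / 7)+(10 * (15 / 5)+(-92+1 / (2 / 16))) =182334 / 119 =1532.22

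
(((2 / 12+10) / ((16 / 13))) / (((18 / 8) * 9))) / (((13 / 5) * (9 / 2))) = 305 / 8748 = 0.03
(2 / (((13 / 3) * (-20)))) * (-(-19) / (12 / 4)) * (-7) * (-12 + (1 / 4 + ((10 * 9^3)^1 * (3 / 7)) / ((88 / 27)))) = 2770447 / 2860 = 968.69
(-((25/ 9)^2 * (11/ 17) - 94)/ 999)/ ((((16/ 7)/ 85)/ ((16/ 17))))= 4289705/ 1375623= 3.12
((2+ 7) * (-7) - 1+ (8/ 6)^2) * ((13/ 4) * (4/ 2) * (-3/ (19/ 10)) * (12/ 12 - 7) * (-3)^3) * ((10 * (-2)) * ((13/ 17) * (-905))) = 462505680000/ 323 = 1431906130.03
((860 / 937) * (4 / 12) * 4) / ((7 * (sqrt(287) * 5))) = 0.00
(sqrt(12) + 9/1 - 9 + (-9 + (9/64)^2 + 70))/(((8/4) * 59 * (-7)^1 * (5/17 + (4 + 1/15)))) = -0.02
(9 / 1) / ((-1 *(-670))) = 9 / 670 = 0.01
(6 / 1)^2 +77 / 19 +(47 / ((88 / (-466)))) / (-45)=1714849 / 37620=45.58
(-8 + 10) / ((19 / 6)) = 12 / 19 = 0.63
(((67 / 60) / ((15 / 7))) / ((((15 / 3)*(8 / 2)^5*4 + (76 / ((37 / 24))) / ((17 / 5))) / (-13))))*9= -0.00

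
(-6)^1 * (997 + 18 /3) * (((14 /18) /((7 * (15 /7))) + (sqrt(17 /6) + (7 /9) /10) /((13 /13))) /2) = -1003 * sqrt(102) /2 - 7021 /18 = -5454.96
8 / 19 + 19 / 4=393 / 76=5.17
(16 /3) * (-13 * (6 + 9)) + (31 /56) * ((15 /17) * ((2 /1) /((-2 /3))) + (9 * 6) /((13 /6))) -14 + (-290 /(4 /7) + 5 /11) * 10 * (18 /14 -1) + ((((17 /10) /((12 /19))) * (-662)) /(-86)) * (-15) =-4099396391 /1463462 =-2801.16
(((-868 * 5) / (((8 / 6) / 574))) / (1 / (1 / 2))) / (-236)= 934185 / 236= 3958.41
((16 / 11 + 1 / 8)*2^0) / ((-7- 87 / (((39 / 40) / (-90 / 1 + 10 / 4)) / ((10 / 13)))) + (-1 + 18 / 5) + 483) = 117455 / 482188696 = 0.00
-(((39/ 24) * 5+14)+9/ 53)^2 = -89359209/ 179776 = -497.06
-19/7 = -2.71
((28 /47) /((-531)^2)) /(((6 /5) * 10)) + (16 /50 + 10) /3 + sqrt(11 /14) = sqrt(154) /14 + 3419059261 /993912525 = 4.33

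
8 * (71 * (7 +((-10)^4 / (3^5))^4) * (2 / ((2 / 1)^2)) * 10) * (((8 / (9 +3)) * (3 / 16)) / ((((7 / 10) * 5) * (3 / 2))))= 14200034658636945940 / 73222472421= 193930007.95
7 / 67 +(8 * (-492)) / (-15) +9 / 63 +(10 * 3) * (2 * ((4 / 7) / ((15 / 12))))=680228 / 2345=290.08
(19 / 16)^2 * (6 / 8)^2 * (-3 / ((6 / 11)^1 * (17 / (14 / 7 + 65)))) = -2394513 / 139264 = -17.19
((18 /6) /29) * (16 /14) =0.12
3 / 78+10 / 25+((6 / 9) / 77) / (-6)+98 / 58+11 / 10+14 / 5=6.03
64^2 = 4096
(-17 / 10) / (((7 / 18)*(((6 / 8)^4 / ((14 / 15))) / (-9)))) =8704 / 75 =116.05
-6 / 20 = -3 / 10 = -0.30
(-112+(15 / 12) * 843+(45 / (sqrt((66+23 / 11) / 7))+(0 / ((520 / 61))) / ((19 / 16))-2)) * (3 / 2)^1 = 135 * sqrt(1177) / 214+11277 / 8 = 1431.27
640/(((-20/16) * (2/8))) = -2048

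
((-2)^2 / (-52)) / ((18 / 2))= -1 / 117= -0.01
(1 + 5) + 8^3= 518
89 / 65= 1.37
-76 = -76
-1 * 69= -69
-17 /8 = -2.12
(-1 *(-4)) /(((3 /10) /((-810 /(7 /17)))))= -183600 /7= -26228.57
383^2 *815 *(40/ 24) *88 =52602675400/ 3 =17534225133.33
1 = 1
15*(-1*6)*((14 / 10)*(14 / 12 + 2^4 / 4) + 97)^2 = -9778129 / 10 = -977812.90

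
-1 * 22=-22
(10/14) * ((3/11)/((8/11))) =15/56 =0.27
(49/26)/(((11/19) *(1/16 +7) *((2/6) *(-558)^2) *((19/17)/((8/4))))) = 3332/419277573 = 0.00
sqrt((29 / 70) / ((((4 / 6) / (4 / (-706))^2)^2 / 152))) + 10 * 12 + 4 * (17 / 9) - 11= 12 * sqrt(19285) / 4361315 + 1049 / 9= 116.56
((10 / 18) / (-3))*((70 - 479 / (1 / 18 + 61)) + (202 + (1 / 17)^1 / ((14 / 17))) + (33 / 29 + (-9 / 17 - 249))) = -12256165 / 4179654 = -2.93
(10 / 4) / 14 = 5 / 28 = 0.18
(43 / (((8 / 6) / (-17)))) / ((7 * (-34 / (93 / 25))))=11997 / 1400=8.57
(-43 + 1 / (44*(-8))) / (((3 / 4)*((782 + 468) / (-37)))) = 560069 / 330000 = 1.70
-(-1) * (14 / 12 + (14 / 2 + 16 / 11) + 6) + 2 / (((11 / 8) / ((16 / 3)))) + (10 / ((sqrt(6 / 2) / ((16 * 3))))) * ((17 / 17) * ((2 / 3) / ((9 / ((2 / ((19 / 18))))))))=1543 / 66 + 1280 * sqrt(3) / 57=62.27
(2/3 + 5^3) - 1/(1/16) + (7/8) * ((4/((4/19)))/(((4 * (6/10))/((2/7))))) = 5359/48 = 111.65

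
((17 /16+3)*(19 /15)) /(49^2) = 247 /115248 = 0.00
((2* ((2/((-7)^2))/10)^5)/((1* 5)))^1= 0.00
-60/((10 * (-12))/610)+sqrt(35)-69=sqrt(35)+236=241.92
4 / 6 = 2 / 3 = 0.67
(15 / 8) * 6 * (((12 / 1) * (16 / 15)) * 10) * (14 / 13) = 20160 / 13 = 1550.77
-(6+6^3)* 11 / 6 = -407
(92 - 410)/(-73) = 318/73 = 4.36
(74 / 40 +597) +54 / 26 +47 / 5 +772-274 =57633 / 52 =1108.33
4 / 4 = 1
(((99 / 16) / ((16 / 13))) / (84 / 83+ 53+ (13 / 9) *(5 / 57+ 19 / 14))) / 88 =34872201 / 34243576832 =0.00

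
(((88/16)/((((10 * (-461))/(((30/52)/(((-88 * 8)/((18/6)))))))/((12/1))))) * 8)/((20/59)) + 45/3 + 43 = 111231673/1917760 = 58.00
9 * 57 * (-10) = -5130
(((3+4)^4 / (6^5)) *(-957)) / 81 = -765919 / 209952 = -3.65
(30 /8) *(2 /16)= 15 /32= 0.47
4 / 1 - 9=-5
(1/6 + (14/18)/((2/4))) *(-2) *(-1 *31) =961/9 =106.78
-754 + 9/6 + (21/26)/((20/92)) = -48671/65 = -748.78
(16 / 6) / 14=4 / 21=0.19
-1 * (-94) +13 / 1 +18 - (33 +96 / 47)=4228 / 47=89.96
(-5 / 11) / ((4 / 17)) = -85 / 44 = -1.93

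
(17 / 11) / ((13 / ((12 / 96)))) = 17 / 1144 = 0.01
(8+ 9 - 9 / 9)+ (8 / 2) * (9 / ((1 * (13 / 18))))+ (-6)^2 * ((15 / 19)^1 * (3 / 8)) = 37793 / 494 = 76.50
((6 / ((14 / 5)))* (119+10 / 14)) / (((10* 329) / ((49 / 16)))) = 1257 / 5264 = 0.24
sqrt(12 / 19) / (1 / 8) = 16 * sqrt(57) / 19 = 6.36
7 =7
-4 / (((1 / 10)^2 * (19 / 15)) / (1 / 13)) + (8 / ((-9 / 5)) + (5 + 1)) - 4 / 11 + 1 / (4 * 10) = -22569707 / 978120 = -23.07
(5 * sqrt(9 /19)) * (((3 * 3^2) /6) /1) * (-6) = -405 * sqrt(19) /19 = -92.91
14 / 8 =7 / 4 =1.75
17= 17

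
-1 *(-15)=15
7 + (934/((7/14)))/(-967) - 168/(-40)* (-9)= -158258/4835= -32.73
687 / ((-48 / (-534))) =61143 / 8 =7642.88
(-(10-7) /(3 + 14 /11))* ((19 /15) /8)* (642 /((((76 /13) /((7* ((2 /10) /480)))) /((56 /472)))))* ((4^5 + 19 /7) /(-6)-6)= 796768973 /1064832000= 0.75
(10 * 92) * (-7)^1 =-6440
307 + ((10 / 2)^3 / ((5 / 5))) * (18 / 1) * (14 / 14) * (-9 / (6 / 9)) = -30068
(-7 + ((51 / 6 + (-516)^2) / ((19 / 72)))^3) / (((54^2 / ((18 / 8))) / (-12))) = -7045913250918157205171 / 740772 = -9511581500000212.22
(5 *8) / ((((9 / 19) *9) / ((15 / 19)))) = 200 / 27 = 7.41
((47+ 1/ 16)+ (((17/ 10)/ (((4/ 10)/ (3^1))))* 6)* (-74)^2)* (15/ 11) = 100550655/ 176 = 571310.54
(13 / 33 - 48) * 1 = -1571 / 33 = -47.61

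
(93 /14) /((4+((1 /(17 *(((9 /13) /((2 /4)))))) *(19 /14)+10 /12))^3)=522279884448 /9198958063177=0.06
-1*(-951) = 951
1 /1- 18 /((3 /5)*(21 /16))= -153 /7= -21.86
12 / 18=2 / 3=0.67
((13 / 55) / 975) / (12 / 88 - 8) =-2 / 64875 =-0.00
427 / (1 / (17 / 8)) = 7259 / 8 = 907.38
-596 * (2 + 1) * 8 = -14304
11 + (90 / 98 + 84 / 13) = 11708 / 637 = 18.38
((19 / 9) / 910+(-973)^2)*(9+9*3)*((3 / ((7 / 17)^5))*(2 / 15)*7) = 44036640682297412 / 5462275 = 8061959656.42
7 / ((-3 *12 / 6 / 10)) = -35 / 3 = -11.67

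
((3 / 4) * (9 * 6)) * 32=1296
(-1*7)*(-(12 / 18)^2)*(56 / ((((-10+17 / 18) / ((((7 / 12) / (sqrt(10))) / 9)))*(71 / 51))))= -46648*sqrt(10) / 520785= -0.28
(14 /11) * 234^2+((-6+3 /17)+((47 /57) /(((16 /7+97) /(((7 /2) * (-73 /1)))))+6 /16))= 69681.88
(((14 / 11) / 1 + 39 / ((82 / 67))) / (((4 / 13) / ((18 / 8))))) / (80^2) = 3497247 / 92364800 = 0.04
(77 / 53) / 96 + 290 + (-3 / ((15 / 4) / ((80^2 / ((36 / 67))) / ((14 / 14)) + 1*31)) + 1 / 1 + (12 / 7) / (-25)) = -24742637303 / 2671200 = -9262.74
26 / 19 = 1.37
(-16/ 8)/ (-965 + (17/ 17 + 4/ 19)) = 19/ 9156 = 0.00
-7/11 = -0.64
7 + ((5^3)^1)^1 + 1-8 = 125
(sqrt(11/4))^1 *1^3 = sqrt(11)/2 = 1.66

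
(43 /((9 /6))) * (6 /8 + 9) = 559 /2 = 279.50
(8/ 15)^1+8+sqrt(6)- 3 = sqrt(6)+83/ 15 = 7.98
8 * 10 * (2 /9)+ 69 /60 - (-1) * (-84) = -11713 /180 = -65.07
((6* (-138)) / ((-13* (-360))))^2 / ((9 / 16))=2116 / 38025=0.06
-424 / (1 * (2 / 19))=-4028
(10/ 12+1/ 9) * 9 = 8.50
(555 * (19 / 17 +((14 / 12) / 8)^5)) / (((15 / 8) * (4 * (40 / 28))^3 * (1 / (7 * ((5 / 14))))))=61444252059701 / 13861335859200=4.43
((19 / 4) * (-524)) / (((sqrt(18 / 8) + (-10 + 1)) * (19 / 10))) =174.67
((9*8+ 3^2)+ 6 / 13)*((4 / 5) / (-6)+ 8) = 41654 / 65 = 640.83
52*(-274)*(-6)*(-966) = -82581408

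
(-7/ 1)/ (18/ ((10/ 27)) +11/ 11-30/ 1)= -0.36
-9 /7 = -1.29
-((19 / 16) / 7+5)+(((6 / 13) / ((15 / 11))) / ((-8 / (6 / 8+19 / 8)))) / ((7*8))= -120487 / 23296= -5.17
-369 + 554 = 185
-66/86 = -33/43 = -0.77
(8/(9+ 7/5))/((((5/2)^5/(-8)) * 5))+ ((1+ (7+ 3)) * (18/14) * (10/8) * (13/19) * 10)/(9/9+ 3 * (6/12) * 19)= 1303091711/318784375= 4.09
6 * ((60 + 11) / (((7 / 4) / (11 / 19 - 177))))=-5711808 / 133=-42945.92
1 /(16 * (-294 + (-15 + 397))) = 1 /1408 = 0.00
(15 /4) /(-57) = -5 /76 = -0.07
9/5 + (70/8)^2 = 6269/80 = 78.36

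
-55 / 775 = -11 / 155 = -0.07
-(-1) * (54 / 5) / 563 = 54 / 2815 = 0.02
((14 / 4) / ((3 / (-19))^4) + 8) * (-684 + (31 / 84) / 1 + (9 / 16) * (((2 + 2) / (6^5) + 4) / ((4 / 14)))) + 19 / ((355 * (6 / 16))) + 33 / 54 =-10603476050828603 / 2782563840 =-3810685.63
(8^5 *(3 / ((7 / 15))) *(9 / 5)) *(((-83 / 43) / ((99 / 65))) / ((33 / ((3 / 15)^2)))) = -106070016 / 182105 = -582.47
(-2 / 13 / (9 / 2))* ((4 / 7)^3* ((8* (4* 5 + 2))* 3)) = -45056 / 13377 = -3.37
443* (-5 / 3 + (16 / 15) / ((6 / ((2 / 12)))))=-97903 / 135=-725.21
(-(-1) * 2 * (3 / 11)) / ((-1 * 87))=-2 / 319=-0.01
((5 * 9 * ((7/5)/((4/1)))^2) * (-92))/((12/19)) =-64239/80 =-802.99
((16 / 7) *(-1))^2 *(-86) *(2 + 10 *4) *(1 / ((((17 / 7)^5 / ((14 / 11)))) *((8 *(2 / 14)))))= -3885240576 / 15618427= -248.76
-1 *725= -725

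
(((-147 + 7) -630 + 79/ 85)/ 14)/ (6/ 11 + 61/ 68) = -1438162/ 37765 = -38.08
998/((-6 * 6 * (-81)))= 499/1458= 0.34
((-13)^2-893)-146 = -870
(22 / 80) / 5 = 11 / 200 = 0.06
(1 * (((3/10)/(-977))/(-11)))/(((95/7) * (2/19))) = 21/1074700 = 0.00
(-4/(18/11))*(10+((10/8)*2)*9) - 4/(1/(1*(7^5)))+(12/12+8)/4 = -2422987/36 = -67305.19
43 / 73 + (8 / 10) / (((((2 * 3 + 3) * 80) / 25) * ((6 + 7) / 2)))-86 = -1458917 / 17082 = -85.41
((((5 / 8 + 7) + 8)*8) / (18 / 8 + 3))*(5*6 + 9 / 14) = 35750 / 49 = 729.59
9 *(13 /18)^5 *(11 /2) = 4084223 /419904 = 9.73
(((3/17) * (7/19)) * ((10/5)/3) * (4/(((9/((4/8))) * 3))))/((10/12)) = 56/14535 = 0.00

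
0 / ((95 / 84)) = 0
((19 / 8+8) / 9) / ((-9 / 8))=-83 / 81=-1.02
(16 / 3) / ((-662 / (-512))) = 4096 / 993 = 4.12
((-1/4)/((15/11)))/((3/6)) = -11/30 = -0.37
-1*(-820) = 820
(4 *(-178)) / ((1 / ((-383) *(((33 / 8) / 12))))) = 374957 / 4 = 93739.25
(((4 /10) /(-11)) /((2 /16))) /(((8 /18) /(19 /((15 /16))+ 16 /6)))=-4128 /275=-15.01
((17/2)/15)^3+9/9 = 31913/27000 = 1.18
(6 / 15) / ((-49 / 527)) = -1054 / 245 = -4.30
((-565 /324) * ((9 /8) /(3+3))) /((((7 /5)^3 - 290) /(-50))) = -1765625 /31023648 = -0.06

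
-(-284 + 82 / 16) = 2231 / 8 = 278.88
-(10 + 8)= -18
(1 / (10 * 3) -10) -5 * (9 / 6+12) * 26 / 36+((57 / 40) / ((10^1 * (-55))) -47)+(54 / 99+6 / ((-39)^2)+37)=-253455533 / 3718000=-68.17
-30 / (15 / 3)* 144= -864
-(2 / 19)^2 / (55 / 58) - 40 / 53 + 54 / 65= 880554 / 13680095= 0.06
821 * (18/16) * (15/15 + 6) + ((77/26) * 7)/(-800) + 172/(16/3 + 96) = 2555776759/395200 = 6467.05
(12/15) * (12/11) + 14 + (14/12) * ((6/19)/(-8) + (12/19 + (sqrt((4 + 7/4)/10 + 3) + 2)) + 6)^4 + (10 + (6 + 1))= 3405838387 * sqrt(1430)/21948800 + 454285544011837/55047590400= 14120.48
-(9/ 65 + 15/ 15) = -74/ 65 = -1.14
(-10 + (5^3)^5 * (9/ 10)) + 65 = 54931640735/ 2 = 27465820367.50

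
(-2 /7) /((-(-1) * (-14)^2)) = -1 /686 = -0.00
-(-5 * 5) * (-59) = -1475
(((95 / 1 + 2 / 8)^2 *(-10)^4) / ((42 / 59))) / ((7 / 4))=3568541250 / 49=72827372.45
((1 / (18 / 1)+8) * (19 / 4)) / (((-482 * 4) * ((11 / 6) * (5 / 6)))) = -551 / 42416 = -0.01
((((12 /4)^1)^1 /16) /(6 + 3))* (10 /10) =1 /48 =0.02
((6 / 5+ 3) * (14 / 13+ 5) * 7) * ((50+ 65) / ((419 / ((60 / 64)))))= 4006485 / 87152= 45.97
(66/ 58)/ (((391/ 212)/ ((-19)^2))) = 2525556/ 11339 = 222.73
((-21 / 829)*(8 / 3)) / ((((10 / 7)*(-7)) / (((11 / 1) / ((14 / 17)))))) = 374 / 4145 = 0.09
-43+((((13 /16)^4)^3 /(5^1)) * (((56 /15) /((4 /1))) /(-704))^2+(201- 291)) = -133.00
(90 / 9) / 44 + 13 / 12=173 / 132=1.31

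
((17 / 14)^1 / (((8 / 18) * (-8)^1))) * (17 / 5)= -2601 / 2240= -1.16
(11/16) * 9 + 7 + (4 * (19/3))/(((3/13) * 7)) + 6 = 35149/1008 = 34.87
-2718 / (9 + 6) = -906 / 5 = -181.20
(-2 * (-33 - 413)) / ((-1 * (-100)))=223 / 25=8.92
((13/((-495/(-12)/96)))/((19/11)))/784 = 104/4655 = 0.02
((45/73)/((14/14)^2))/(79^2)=45/455593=0.00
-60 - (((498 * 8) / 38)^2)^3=-1328049916382.47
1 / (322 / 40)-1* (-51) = 8231 / 161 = 51.12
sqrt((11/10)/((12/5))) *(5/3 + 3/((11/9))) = 34 *sqrt(66)/99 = 2.79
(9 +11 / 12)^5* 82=978405000559 / 124416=7863980.52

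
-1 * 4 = -4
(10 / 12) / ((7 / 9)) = 15 / 14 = 1.07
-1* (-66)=66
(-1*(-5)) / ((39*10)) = 0.01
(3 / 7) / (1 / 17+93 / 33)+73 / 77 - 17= -658797 / 41426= -15.90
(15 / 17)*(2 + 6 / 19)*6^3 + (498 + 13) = 307613 / 323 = 952.36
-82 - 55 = -137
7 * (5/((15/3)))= 7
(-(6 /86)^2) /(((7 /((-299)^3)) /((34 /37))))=8179655094 /478891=17080.41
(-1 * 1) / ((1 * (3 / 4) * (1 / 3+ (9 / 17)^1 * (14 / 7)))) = -68 / 71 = -0.96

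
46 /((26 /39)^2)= 207 /2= 103.50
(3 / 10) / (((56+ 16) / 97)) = 97 / 240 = 0.40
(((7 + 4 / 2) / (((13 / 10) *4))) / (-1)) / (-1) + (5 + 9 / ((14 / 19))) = 1724 / 91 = 18.95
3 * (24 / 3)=24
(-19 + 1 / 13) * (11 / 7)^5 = -39618546 / 218491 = -181.33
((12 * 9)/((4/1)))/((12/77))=693/4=173.25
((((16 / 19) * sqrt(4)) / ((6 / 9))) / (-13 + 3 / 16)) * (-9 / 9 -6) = 5376 / 3895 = 1.38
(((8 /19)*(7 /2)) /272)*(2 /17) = 0.00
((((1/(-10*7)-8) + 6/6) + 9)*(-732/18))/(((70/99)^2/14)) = -27700893/12250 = -2261.30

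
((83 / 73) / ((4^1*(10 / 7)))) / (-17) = -581 / 49640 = -0.01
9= 9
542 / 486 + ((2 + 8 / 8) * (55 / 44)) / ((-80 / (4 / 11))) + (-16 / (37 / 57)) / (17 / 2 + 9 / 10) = -113346467 / 74373552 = -1.52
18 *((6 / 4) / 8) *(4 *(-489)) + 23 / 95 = -1254239 / 190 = -6601.26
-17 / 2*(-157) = 2669 / 2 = 1334.50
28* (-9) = -252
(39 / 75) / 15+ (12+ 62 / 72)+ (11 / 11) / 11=642841 / 49500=12.99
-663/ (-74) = 663/ 74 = 8.96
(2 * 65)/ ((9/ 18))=260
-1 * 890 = -890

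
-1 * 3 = -3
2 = 2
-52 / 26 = -2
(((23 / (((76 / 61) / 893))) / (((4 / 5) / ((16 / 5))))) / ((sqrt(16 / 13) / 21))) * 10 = 6923805 * sqrt(13) / 2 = 12482066.97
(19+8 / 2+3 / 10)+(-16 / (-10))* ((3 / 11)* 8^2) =1127 / 22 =51.23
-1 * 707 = -707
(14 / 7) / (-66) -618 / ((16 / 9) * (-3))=30583 / 264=115.84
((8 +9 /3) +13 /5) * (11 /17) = 44 /5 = 8.80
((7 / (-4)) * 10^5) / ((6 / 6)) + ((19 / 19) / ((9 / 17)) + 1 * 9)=-1574902 / 9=-174989.11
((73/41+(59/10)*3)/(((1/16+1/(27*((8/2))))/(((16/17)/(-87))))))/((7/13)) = -5.45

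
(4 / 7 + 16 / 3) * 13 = 1612 / 21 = 76.76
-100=-100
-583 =-583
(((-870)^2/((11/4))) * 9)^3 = 15200048109899251690.46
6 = 6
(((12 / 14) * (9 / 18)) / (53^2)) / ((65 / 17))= 51 / 1278095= 0.00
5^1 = 5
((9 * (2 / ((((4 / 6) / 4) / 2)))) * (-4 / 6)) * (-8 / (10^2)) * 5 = 57.60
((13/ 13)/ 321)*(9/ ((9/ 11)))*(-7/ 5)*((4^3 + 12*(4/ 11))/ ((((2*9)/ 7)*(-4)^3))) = 0.02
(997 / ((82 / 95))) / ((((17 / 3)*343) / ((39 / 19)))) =583245 / 478142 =1.22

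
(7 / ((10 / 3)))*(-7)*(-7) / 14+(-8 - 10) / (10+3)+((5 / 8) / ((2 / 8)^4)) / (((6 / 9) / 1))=63951 / 260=245.97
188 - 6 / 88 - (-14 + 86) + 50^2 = 115101 / 44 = 2615.93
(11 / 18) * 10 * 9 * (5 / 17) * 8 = 2200 / 17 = 129.41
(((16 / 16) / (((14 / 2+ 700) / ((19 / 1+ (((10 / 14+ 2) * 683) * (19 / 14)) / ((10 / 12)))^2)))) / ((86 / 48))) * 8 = 106377214144512 / 1824820025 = 58294.63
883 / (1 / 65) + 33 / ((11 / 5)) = 57410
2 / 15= 0.13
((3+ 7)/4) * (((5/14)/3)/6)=25/504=0.05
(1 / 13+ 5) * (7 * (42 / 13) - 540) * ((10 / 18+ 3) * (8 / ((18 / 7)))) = -44194304 / 1521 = -29056.08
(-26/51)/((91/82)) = -0.46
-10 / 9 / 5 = -2 / 9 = -0.22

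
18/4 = 9/2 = 4.50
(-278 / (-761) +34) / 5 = 26152 / 3805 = 6.87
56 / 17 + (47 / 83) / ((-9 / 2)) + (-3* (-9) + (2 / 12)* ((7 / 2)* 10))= 914369 / 25398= 36.00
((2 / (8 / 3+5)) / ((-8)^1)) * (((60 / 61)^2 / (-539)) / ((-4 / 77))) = -675 / 599081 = -0.00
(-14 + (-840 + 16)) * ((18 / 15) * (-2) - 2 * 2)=5363.20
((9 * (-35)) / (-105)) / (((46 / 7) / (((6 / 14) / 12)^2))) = 3 / 5152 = 0.00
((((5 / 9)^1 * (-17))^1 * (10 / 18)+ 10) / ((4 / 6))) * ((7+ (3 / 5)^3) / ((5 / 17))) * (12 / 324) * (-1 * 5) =-590359 / 18225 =-32.39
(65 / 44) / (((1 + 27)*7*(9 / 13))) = 845 / 77616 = 0.01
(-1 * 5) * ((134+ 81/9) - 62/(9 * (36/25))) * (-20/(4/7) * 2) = 3918425/81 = 48375.62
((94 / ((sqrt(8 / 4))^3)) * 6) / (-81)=-47 * sqrt(2) / 27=-2.46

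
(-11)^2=121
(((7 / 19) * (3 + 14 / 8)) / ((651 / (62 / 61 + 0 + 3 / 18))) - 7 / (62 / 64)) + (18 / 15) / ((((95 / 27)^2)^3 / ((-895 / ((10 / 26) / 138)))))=-105247023813676780843 / 500421155461875000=-210.32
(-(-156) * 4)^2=389376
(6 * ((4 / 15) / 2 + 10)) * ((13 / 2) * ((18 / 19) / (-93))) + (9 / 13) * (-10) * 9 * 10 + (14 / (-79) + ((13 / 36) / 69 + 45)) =-230240469367 / 395415540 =-582.27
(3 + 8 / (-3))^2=0.11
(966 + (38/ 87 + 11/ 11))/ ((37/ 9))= 252501/ 1073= 235.32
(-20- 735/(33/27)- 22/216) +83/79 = -58227175/93852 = -620.41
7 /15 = 0.47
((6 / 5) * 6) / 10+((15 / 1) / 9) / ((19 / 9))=717 / 475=1.51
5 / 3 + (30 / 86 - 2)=0.02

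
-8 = -8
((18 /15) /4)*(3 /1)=9 /10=0.90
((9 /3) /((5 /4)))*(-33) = -396 /5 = -79.20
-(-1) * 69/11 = 69/11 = 6.27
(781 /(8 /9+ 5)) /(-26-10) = -781 /212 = -3.68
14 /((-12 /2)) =-7 /3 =-2.33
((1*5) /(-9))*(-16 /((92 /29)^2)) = 4205 /4761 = 0.88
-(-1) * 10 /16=5 /8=0.62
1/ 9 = 0.11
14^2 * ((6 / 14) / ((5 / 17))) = 1428 / 5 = 285.60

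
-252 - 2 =-254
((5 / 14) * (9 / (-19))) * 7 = -45 / 38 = -1.18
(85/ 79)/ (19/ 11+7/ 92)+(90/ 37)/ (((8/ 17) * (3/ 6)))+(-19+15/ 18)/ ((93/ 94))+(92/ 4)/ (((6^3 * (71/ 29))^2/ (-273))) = -19317092356266949/ 2592903289371840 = -7.45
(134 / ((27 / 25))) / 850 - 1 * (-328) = 150619 / 459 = 328.15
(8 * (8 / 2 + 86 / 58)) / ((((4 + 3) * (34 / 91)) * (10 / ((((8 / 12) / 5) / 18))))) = 1378 / 110925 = 0.01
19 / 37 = 0.51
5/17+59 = 1008/17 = 59.29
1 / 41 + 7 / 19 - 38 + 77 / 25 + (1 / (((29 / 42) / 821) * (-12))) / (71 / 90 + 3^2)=-22216109058 / 497566775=-44.65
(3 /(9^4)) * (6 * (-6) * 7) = -28 /243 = -0.12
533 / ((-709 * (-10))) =533 / 7090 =0.08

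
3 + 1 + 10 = 14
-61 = -61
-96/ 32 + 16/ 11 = -17/ 11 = -1.55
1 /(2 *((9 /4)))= 2 /9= 0.22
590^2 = 348100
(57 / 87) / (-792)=-19 / 22968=-0.00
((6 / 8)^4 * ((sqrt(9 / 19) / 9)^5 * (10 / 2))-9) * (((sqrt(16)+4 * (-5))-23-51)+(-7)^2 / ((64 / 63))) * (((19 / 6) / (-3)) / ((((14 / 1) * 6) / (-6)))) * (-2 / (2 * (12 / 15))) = -253935 / 7168+2475 * sqrt(19) / 662437888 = -35.43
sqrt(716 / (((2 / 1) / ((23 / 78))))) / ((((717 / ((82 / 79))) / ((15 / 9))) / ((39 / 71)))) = 410 * sqrt(160563) / 12064959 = 0.01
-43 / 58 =-0.74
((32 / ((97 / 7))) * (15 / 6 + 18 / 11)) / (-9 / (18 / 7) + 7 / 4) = -5824 / 1067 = -5.46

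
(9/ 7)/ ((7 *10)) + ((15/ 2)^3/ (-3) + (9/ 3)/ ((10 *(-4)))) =-34467/ 245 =-140.68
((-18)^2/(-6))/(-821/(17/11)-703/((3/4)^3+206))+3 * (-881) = -317341881717/120073405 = -2642.90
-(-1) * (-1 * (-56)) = 56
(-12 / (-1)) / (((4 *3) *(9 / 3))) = 1 / 3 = 0.33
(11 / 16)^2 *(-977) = -118217 / 256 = -461.79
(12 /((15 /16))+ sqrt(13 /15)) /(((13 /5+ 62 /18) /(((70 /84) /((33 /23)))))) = 115 * sqrt(195) /17952+ 230 /187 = 1.32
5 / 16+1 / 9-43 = -6131 / 144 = -42.58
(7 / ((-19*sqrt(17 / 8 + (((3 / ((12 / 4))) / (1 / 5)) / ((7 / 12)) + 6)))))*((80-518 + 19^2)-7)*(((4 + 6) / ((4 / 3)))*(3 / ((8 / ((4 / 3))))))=882*sqrt(13090) / 3553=28.40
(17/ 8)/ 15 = 17/ 120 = 0.14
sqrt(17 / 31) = sqrt(527) / 31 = 0.74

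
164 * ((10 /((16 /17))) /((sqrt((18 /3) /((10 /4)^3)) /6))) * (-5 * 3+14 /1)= -17425 * sqrt(15) /4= -16871.68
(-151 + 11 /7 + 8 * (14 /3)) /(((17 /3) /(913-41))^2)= -5369831808 /2023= -2654390.41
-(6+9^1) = -15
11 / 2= 5.50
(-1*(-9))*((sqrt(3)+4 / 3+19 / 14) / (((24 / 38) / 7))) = 399*sqrt(3) / 4+2147 / 8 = 441.15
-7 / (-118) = 7 / 118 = 0.06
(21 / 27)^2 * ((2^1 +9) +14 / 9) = 5537 / 729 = 7.60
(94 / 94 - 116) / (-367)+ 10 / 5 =849 / 367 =2.31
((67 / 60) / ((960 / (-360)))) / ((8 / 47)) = -3149 / 1280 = -2.46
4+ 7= 11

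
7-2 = 5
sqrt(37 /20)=sqrt(185) /10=1.36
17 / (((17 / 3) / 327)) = 981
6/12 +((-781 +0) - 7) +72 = -1431/2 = -715.50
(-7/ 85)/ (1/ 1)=-0.08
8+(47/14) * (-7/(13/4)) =10/13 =0.77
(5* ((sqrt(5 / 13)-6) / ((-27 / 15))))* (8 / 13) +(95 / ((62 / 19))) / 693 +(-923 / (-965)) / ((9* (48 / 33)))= 44722543543 / 4312067760-200* sqrt(65) / 1521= 9.31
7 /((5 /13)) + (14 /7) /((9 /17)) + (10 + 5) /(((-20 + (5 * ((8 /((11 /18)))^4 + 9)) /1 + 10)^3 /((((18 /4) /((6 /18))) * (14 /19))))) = 7474468395802764653724545143348 /340092090810034063422248981925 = 21.98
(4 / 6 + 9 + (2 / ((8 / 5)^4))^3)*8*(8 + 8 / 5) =249840525043 / 335544320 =744.58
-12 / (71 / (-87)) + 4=1328 / 71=18.70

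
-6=-6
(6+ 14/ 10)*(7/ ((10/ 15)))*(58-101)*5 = -33411/ 2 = -16705.50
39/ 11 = 3.55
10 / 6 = 5 / 3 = 1.67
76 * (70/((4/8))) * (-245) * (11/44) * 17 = -11078900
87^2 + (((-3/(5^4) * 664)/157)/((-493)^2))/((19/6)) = 3429774874377423/453134479375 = 7569.00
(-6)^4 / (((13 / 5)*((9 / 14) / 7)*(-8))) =-8820 / 13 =-678.46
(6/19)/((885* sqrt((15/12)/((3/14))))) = 0.00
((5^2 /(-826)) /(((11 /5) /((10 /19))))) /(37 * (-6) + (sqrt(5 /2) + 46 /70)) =109375 * sqrt(10) /1480039286583 + 48418750 /1480039286583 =0.00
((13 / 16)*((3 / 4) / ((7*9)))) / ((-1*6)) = -13 / 8064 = -0.00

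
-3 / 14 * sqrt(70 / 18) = -sqrt(35) / 14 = -0.42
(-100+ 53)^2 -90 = 2119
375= 375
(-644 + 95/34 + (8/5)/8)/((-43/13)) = 1416623/7310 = 193.79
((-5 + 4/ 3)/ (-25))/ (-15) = -11/ 1125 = -0.01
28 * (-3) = -84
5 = 5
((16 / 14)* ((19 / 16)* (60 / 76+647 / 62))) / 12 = 1889 / 1488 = 1.27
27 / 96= 9 / 32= 0.28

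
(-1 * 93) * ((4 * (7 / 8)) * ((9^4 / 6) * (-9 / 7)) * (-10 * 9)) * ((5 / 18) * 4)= -45762975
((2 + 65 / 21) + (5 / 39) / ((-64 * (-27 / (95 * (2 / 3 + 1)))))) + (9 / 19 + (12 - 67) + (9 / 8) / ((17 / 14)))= -22167053021 / 457119936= -48.49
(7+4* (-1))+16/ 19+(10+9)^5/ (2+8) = 47046611/ 190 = 247613.74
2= 2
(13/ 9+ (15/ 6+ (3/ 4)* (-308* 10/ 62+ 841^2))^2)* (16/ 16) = 281351732922.19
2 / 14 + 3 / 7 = 4 / 7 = 0.57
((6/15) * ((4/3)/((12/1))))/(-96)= -1/2160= -0.00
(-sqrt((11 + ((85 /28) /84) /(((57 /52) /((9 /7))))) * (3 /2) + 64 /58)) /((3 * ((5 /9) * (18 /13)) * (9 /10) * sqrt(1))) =-13 * sqrt(206052996982) /2915892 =-2.02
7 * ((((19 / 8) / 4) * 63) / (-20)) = -8379 / 640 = -13.09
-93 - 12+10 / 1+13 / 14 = -1317 / 14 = -94.07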